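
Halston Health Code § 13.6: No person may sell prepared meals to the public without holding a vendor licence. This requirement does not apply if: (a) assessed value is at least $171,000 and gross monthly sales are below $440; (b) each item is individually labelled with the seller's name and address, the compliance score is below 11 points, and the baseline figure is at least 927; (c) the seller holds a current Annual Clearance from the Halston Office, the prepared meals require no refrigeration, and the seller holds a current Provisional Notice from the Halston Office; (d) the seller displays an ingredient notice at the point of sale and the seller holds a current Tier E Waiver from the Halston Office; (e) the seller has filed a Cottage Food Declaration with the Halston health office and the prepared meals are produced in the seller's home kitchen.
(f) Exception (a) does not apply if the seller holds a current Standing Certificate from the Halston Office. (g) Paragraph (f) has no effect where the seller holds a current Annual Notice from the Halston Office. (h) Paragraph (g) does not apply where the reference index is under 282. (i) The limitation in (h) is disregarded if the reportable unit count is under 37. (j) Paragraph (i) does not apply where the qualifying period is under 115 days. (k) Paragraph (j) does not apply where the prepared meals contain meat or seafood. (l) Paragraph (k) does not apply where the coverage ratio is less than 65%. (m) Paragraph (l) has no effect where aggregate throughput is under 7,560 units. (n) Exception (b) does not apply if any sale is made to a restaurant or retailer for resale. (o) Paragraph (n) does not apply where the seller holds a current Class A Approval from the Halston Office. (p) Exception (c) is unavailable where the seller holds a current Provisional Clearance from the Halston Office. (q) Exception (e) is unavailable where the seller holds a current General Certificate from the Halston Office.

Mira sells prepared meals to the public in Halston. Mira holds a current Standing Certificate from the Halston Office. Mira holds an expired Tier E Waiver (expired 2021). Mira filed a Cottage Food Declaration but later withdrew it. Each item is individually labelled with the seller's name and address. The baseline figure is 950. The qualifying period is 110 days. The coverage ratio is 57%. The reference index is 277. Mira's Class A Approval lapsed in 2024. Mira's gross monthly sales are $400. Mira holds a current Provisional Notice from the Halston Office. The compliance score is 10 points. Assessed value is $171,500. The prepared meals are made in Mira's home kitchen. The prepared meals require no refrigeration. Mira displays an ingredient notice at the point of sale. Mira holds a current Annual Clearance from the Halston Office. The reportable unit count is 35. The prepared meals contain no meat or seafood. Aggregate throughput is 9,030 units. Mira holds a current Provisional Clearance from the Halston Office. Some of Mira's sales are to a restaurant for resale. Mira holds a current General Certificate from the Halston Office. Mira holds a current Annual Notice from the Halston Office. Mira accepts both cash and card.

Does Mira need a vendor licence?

Yes — Mira must hold a vendor licence.

Exception (a)'s conditions are all satisfied: assessed value is $171,500, meeting the $171,000 threshold; gross monthly sales are $400, below the $440 limit. But applying paragraphs (f)–(m): (f) operates against (a): a current Standing Certificate is held. (g) is engaged (a current Annual Notice is held), but is itself disapplied by (h): (h) operates against (g): the reference index is 277, under the 282 limit. (i) would limit (h) — the reportable unit count is 35, under the 37 limit — but (j) sets (i) aside: (j) applies — the qualifying period is 110 days, under the 115 days limit. (k) is inapplicable (the prepared meals contain no meat or seafood), so (j) stands. (a) is therefore removed.
Exception (b) is satisfied on its face — items are individually labelled; the compliance score is 10 points, below the 11 points limit; the baseline figure is 950, meeting the 927 threshold. Turning to paragraphs (n)–(o): (n) operates against (b): some sales are to a restaurant for resale. (o) does not operate here (no current Class A Approval is held), so (n) stands. (b) is therefore removed.
Exception (c): a current Annual Clearance is held; the prepared meals are shelf-stable; a current Provisional Notice is held — every condition holds. Turning to paragraph (p): (p) is triggered — a current Provisional Clearance is held. Exception (c) does not apply.
Exception (d) requires that the seller holds a current Tier E Waiver from the Halston Office; but there is no Tier E Waiver in force, so (d) is unavailable.
Exception (e) fails — the Cottage Food Declaration was withdrawn.
No exception is made out. Mira falls within the general rule.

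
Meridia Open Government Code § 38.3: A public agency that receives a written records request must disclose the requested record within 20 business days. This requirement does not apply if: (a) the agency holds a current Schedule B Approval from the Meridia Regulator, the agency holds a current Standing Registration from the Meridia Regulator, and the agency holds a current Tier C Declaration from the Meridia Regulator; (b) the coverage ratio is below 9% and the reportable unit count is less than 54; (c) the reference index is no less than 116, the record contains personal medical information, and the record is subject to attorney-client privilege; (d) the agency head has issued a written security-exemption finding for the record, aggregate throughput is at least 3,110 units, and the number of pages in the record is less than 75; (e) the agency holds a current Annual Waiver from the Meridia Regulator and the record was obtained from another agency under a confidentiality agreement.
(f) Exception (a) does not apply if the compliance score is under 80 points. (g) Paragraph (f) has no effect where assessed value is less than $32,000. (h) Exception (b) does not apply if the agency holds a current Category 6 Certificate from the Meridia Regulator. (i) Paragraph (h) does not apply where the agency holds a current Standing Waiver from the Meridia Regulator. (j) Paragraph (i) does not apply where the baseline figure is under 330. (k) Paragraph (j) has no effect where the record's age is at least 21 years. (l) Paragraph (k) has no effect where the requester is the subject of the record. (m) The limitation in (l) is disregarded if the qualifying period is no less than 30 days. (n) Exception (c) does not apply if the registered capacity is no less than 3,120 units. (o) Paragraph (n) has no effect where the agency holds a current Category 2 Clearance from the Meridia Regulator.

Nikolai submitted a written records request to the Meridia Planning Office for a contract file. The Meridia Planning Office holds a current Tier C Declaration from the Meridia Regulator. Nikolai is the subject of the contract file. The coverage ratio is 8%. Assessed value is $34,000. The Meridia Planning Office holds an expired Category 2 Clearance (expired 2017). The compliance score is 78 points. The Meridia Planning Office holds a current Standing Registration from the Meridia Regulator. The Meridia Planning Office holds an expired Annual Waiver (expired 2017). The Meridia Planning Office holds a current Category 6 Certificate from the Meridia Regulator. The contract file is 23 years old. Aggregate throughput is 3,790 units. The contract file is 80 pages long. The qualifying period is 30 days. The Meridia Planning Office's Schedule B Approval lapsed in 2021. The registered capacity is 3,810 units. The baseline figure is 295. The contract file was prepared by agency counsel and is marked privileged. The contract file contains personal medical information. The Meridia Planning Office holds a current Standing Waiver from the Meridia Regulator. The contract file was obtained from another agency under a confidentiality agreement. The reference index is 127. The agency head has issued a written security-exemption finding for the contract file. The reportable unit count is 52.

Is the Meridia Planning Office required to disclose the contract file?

Exception (a) requires that the agency holds a current Schedule B Approval from the Meridia Regulator; but the Schedule B Approval is not current, so (a) is unavailable.
Exception (b)'s conditions are all satisfied: the coverage ratio is 8%, below the 9% limit; the reportable unit count is 52, less than the 54 limit. Considering the limiting provisions: (h) would limit (b) — a current Category 6 Certificate is held — but (i) sets (h) aside: (i) operates against (h): a current Standing Waiver is held. (j) would limit (i) — the baseline figure is 295, under the 330 limit — but (k) sets (j) aside: (k) operates against (j): the record's age is 23 years, meeting the 21 years threshold. (l) is triggered (Nikolai is the subject of the contract file), but is itself disapplied by (m): (m) is triggered — the qualifying period is 30 days, meeting the 30 days threshold. (b) remains available.
Exception (c) is satisfied on its face — the reference index is 127, meeting the 116 threshold; the contract file contains personal medical information; the contract file is privileged. However, paragraphs (n)–(o) must be considered: (n) applies — the registered capacity is 3,810 units, meeting the 3,120 units threshold. (o) is inapplicable (there is no Category 2 Clearance in force), so (n) stands. Exception (c) does not apply.
Exception (d) fails — the number of pages in the record is 80, not less than 75.
Exception (e) fails — there is no Annual Waiver in force.

No — exception (b) applies; the Meridia Planning Office is not required to disclose the contract file.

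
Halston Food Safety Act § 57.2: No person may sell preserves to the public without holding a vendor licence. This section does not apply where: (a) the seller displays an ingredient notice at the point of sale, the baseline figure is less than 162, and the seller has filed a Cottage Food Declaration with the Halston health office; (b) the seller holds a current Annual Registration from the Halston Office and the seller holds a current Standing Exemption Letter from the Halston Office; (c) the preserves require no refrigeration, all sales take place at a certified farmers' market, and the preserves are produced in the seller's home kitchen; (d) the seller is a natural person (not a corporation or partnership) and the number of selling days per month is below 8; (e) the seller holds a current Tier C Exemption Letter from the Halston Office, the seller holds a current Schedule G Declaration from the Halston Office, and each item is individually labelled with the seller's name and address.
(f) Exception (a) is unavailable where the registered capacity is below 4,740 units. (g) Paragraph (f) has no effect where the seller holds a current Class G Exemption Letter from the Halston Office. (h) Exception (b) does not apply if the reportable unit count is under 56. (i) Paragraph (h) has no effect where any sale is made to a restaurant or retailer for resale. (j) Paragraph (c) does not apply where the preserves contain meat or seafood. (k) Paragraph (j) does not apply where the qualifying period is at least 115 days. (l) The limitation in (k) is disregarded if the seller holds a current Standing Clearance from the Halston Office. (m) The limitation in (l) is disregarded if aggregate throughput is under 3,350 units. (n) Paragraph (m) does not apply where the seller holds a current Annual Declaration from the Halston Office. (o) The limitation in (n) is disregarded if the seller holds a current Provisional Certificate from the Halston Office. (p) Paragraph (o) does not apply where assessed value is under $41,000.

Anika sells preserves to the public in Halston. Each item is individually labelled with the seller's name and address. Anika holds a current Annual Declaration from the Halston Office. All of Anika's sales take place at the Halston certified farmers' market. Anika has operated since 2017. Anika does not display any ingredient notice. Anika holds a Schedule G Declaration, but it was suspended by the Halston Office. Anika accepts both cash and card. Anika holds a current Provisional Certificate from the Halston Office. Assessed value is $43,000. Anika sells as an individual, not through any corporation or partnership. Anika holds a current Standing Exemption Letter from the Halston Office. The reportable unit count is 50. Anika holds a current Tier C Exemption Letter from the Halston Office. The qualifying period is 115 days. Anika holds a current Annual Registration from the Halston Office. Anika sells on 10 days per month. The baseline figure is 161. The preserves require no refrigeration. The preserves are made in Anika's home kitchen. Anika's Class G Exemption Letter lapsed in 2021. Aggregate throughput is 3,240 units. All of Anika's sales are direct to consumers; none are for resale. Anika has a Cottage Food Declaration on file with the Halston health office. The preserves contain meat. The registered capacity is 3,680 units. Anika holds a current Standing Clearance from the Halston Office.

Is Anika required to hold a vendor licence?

Exception (a) fails — no ingredient notice is displayed.
All of (b)'s requirements are met (a current Annual Registration is held; a current Standing Exemption Letter is held). However, paragraphs (h)–(i) must be considered: (h) is engaged — the reportable unit count is 50, under the 56 limit. (i) is not engaged (no sales are for resale), so (h) stands. So (b) is unavailable.
All of (c)'s requirements are met (the preserves are shelf-stable; all sales are at a certified farmers' market; the preserves are home-kitchen produced). As to paragraphs (j)–(p): (j) operates (the preserves contain meat), but yields to (k): (k) operates against (j): the qualifying period is 115 days, meeting the 115 days threshold. (l) would limit (k) — a current Standing Clearance is held — but (m) sets (l) aside: (m) operates against (l): aggregate throughput is 3,240 units, under the 3,350 units limit. (n) applies (a current Annual Declaration is held), but is displaced by (o): (o) applies — a current Provisional Certificate is held. (p) is not triggered (assessed value is $43,000, not under $41,000), so (o) stands. Exception (c) stands.
Exception (d) does not apply: the number of selling days per month is 10, not below 8.
Exception (e) requires that the seller holds a current Schedule G Declaration from the Halston Office; but no current Schedule G Declaration is held, so (e) is unavailable.

No — exception (c) applies; Anika is not required to hold a vendor licence.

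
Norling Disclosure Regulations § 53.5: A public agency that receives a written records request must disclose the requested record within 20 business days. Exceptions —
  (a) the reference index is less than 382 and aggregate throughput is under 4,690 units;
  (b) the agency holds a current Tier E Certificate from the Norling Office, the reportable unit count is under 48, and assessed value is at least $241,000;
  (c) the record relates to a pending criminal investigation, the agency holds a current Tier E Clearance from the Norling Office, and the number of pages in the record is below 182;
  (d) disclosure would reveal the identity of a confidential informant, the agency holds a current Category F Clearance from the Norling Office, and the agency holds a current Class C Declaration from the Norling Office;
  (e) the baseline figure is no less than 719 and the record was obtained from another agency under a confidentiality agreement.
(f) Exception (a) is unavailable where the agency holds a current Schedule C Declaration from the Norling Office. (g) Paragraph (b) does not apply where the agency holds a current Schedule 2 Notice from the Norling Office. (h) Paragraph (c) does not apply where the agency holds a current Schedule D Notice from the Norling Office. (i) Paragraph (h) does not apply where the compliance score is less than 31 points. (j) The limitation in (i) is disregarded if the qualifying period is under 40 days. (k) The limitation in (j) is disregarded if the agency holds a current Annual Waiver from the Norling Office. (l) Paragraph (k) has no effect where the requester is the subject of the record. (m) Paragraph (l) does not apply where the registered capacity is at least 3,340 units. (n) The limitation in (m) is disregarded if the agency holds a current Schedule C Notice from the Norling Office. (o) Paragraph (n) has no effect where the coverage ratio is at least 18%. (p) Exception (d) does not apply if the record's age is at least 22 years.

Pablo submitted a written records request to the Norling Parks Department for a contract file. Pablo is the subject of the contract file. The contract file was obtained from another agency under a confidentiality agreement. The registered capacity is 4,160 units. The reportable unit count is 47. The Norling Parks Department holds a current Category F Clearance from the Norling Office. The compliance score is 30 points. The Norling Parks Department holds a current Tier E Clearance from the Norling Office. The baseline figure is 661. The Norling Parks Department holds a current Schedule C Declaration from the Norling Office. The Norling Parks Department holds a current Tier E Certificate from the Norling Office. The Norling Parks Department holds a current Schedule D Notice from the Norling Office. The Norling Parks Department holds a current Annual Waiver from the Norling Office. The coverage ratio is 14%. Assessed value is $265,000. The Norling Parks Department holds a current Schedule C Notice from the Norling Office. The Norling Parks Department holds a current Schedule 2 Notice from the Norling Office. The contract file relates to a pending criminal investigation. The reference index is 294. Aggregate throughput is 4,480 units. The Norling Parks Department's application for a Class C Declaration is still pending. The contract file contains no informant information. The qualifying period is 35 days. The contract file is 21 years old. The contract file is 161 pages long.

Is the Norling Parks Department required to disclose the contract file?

Exception (a) is satisfied on its face — the reference index is 294, less than the 382 limit; aggregate throughput is 4,480 units, under the 4,690 units limit. Turning to paragraph (f): (f) is engaged — a current Schedule C Declaration is held. (a) is therefore removed.
All of (b)'s requirements are met (a current Tier E Certificate is held; the reportable unit count is 47, under the 48 limit; assessed value is $265,000, meeting the $241,000 threshold). Turning to paragraph (g): (g) operates against (b): a current Schedule 2 Notice is held. Exception (b) does not apply.
Exception (c): the contract file relates to a pending investigation; a current Tier E Clearance is held; the number of pages in the record is 161, below the 182 limit — every condition holds. But applying paragraphs (h)–(o): (h) is triggered — a current Schedule D Notice is held. (i) would limit (h) — the compliance score is 30 points, less than the 31 points limit — but (j) sets (i) aside: (j) operates against (i): the qualifying period is 35 days, under the 40 days limit. (k) would limit (j) — a current Annual Waiver is held — but (l) sets (k) aside: (l) operates against (k): Pablo is the subject of the contract file. (m) operates (the registered capacity is 4,160 units, meeting the 3,340 units threshold), but yields to (n): (n) is engaged — a current Schedule C Notice is held. (o), which would lift (n), is not triggered — the coverage ratio is 14%, short of 18%. Exception (c) does not apply.
Exception (d) fails — the contract file contains no informant information.
Exception (e) does not apply: the baseline figure is 661, short of 719.
No exception is made out. the Norling Parks Department falls within the general rule.

Yes — the Norling Parks Department must disclose the contract file.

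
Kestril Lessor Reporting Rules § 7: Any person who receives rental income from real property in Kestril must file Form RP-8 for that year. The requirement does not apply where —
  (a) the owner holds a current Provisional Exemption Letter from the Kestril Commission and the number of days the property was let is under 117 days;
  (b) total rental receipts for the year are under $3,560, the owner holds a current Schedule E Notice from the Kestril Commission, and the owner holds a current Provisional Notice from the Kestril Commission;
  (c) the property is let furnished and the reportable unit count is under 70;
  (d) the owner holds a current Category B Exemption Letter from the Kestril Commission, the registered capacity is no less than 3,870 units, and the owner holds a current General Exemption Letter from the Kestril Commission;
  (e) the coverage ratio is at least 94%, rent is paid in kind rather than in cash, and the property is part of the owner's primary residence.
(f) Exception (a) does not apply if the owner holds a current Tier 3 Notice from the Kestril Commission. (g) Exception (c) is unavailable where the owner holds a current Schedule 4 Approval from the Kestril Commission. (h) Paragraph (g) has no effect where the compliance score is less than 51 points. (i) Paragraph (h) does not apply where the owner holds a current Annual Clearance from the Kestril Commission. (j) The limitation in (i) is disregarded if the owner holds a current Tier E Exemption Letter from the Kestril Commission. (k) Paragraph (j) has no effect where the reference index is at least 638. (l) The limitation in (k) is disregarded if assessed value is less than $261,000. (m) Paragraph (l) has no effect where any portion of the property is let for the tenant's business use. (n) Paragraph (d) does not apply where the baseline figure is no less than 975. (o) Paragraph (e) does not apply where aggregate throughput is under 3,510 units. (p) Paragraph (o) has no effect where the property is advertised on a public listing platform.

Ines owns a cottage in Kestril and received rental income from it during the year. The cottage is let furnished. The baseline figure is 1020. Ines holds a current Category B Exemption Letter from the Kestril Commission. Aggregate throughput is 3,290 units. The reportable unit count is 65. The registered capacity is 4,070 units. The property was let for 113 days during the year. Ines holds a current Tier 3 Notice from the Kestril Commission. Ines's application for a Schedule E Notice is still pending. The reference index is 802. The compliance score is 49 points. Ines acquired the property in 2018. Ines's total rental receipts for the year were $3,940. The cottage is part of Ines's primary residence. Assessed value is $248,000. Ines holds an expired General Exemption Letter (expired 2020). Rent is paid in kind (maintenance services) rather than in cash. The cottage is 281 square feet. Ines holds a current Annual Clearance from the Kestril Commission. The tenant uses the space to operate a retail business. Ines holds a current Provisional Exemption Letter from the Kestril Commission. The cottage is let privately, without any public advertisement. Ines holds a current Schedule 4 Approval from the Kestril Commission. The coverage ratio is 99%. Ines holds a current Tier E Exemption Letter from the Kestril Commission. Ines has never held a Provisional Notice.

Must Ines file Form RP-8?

Exception (a)'s conditions are all satisfied: a current Provisional Exemption Letter is held; the number of days the property was let is 113 days, under the 117 days limit. However, paragraph (f) must be considered: (f) operates against (a): a current Tier 3 Notice is held. So (a) is unavailable.
Exception (b) fails — total rental receipts for the year are $3,940, not under $3,560.
Exception (c): the property is let furnished; the reportable unit count is 65, under the 70 limit — every condition holds. Turning to paragraphs (g)–(m): (g) operates against (c): a current Schedule 4 Approval is held. (h) is engaged (the compliance score is 49 points, less than the 51 points limit), but is overridden by (i): (i) is triggered — a current Annual Clearance is held. (j) would limit (i) — a current Tier E Exemption Letter is held — but (k) sets (j) aside: (k) is triggered — the reference index is 802, meeting the 638 threshold. (l) is triggered (assessed value is $248,000, less than the $261,000 limit), but is itself disapplied by (m): (m) operates against (l): the space is let for business use. (c) is therefore removed.
Exception (d) fails — the General Exemption Letter is not current.
All of (e)'s requirements are met (the coverage ratio is 99%, meeting the 94% threshold; rent is paid in kind; the cottage is part of the primary residence). Turning to paragraphs (o)–(p): (o) applies — aggregate throughput is 3,290 units, under the 3,510 units limit. (p), which would lift (o), is not engaged — the property is let privately without advertisement. So (e) is unavailable.
No exception is made out. Ines falls within the general rule.

Yes — Ines must file Form RP-8.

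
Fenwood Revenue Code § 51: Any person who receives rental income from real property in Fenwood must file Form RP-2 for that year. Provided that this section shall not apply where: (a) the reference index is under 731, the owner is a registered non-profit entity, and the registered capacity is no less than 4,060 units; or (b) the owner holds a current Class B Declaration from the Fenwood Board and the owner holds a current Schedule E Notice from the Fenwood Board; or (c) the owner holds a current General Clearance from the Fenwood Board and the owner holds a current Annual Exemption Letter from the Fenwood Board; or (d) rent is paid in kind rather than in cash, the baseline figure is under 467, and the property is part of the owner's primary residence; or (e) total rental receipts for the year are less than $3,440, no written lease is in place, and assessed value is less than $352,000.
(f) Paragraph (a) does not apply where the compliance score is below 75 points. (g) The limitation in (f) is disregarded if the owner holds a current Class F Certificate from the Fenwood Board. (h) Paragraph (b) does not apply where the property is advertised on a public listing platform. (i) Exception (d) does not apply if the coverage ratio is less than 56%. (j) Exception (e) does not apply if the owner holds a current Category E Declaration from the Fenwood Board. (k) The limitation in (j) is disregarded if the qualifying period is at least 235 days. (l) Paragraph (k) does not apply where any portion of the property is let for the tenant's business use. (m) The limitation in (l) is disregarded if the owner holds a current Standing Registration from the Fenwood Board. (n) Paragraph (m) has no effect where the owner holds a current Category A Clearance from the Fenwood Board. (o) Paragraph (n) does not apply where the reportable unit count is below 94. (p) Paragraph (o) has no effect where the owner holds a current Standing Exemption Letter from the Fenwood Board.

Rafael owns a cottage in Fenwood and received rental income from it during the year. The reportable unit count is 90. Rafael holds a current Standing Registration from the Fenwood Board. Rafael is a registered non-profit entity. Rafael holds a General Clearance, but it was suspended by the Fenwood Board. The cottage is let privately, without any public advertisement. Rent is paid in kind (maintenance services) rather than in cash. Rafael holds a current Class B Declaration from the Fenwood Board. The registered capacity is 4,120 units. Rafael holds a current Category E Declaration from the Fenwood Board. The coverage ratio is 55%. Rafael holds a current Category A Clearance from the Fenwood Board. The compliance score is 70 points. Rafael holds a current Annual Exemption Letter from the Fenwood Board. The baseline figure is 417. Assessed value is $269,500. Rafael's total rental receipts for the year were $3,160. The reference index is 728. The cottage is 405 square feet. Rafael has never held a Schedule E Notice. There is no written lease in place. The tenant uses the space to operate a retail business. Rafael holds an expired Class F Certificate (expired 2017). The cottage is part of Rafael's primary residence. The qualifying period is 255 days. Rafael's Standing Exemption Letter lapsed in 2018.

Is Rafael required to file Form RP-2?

All of (a)'s requirements are met (the reference index is 728, under the 731 limit; Rafael is a registered non-profit; the registered capacity is 4,120 units, meeting the 4,060 units threshold). Turning to paragraphs (f)–(g): (f) applies — the compliance score is 70 points, below the 75 points limit. (g) is not engaged (no current Class F Certificate is held), so (f) stands. Exception (a) does not apply.
Exception (b) does not apply: there is no Schedule E Notice in force.
Exception (c) requires that the owner holds a current General Clearance from the Fenwood Board; but no current General Clearance is held, so (c) is unavailable.
All of (d)'s requirements are met (rent is paid in kind; the baseline figure is 417, under the 467 limit; the cottage is part of the primary residence). But applying paragraph (i): (i) is triggered — the coverage ratio is 55%, less than the 56% limit. Exception (d) does not apply.
Exception (e): total rental receipts for the year are $3,160, less than the $3,440 limit; there is no written lease; assessed value is $269,500, less than the $352,000 limit — every condition holds. As to paragraphs (j)–(p): (j) would limit (e) — a current Category E Declaration is held — but (k) sets (j) aside: (k) operates against (j): the qualifying period is 255 days, meeting the 235 days threshold. (l) operates (the space is let for business use), but yields to (m): (m) is triggered — a current Standing Registration is held. (n) is triggered (a current Category A Clearance is held), but yields to (o): (o) is engaged — the reportable unit count is 90, below the 94 limit. (p) is inapplicable (there is no Standing Exemption Letter in force), so (o) stands. So (e) applies.

No — exception (e) applies; Rafael is not required to file Form RP-2.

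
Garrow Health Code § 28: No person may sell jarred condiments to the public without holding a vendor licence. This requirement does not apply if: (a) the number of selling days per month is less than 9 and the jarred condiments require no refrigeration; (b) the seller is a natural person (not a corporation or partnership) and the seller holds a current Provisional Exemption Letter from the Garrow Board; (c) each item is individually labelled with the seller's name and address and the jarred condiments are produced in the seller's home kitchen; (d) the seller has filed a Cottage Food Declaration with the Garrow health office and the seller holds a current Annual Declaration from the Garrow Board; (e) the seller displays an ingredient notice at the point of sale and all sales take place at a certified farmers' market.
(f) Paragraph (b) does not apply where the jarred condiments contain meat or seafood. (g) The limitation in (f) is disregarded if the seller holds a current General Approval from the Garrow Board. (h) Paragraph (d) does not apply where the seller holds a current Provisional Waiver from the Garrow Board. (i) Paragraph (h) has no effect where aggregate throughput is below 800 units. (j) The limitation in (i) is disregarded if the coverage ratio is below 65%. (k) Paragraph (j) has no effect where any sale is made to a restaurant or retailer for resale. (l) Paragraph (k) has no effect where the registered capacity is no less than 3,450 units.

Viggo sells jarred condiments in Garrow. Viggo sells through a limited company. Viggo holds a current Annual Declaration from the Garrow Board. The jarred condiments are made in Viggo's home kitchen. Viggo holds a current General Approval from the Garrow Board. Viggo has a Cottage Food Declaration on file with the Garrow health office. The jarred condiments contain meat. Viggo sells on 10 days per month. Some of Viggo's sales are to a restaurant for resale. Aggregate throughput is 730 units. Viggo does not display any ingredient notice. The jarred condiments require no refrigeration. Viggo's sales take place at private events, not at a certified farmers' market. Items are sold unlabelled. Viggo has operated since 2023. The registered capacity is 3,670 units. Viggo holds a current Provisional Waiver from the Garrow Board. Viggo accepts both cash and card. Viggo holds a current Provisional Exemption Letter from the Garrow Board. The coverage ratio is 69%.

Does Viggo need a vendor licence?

Exception (a) requires that the number of selling days per month is less than 9; but the number of selling days per month is 10, not less than 9, so (a) is unavailable.
Exception (b) fails — the seller operates through a limited company.
Exception (c) fails — items are sold unlabelled.
Exception (d)'s conditions are all satisfied: a Cottage Food Declaration is on file; a current Annual Declaration is held. As to paragraphs (h)–(l): (h) operates (a current Provisional Waiver is held), but is overridden by (i): (i) applies — aggregate throughput is 730 units, below the 800 units limit. (j), which would lift (i), is not triggered — the coverage ratio is 69%, not below 65%. (d) remains available.
Exception (e) fails — no ingredient notice is displayed.

No — exception (d) applies; Viggo is not required to hold a vendor licence.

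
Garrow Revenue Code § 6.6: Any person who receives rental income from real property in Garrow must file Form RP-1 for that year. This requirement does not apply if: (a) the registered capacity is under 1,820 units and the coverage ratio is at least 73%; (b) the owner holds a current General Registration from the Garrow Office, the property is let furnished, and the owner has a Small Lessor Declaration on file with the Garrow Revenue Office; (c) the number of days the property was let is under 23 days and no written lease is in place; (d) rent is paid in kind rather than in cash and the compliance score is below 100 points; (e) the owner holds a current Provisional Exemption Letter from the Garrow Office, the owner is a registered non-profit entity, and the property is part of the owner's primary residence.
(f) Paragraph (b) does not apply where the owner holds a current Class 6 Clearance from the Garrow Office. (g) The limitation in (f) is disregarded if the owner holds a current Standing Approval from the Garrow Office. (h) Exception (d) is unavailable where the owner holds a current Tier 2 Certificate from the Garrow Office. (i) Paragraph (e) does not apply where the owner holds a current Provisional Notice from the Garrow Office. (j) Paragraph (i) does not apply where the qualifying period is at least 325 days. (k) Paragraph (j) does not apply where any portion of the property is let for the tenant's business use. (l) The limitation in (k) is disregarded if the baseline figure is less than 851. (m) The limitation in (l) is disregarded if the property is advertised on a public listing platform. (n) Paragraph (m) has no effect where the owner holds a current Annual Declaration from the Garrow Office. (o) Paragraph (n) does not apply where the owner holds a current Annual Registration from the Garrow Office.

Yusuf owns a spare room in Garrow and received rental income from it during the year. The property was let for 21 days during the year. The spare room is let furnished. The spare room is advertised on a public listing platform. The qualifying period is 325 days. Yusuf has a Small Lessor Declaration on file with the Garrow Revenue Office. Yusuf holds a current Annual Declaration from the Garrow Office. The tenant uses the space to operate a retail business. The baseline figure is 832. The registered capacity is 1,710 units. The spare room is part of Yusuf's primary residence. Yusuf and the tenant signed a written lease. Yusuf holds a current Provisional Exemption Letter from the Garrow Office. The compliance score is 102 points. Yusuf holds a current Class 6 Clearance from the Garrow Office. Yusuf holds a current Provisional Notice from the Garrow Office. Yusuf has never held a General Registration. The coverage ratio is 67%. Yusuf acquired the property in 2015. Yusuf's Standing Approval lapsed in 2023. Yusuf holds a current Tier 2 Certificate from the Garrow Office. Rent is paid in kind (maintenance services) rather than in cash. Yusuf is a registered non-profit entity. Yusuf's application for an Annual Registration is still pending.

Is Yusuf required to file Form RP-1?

Exception (a) fails — the coverage ratio is 67%, short of 73%.
Exception (b) does not apply: no current General Registration is held.
Exception (c) does not apply: a written lease is in place.
Exception (d) fails — the compliance score is 102 points, not below 100 points.
Exception (e) is satisfied on its face — a current Provisional Exemption Letter is held; Yusuf is a registered non-profit; the spare room is part of the primary residence. Considering the limiting provisions: (i) is triggered (a current Provisional Notice is held), but is itself disapplied by (j): (j) operates — the qualifying period is 325 days, meeting the 325 days threshold. (k) would limit (j) — the space is let for business use — but (l) sets (k) aside: (l) is triggered — the baseline figure is 832, less than the 851 limit. (m) would limit (l) — the property is publicly advertised — but (n) sets (m) aside: (n) is engaged — a current Annual Declaration is held. (o) is inapplicable (there is no Annual Registration in force), so (n) stands. Exception (e) stands.

No — exception (e) applies; Yusuf is not required to file Form RP-1.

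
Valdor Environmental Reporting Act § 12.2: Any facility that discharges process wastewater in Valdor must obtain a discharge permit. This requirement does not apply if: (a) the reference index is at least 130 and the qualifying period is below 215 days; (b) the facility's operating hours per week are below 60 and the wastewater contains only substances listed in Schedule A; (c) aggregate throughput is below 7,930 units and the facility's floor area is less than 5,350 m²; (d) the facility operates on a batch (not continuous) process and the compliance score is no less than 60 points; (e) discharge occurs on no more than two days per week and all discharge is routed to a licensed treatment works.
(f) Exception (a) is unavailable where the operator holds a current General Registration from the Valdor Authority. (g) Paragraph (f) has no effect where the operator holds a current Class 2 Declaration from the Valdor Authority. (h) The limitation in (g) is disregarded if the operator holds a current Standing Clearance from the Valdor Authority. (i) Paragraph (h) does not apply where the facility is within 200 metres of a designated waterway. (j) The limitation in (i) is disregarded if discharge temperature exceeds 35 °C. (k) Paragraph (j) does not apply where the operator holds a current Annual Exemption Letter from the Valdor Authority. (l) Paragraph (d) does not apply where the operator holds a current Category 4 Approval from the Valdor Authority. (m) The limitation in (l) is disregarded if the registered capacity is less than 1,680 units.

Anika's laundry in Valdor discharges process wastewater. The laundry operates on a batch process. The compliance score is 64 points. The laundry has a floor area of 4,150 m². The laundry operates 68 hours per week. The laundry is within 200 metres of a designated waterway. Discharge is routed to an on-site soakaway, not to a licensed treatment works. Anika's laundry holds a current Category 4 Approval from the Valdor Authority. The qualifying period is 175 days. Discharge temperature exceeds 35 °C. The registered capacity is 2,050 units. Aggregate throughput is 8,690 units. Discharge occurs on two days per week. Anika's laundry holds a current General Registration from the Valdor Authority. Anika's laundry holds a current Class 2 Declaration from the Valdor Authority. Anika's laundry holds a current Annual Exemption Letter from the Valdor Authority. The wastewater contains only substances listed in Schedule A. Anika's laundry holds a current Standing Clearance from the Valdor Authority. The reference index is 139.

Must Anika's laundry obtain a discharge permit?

All of (a)'s requirements are met (the reference index is 139, meeting the 130 threshold; the qualifying period is 175 days, below the 215 days limit). Under paragraphs (f)–(k): (f) is engaged (a current General Registration is held), but is set aside by (g): (g) operates against (f): a current Class 2 Declaration is held. (h) would limit (g) — a current Standing Clearance is held — but (i) sets (h) aside: (i) operates against (h): the laundry is within 200 m of a designated waterway. (j) is triggered (discharge temperature exceeds 35 °C), but is set aside by (k): (k) operates against (j): a current Annual Exemption Letter is held. (a) remains available.
Exception (b) fails — the facility's operating hours per week are 68, not below 60.
Exception (c) fails — aggregate throughput is 8,690 units, not below 7,930 units.
Exception (d): the facility operates on a batch process; the compliance score is 64 points, meeting the 60 points threshold — every condition holds. But applying paragraphs (l)–(m): (l) operates against (d): a current Category 4 Approval is held. (m) is not triggered (the registered capacity is 2,050 units, not less than 1,680 units), so (l) stands. (d) is therefore removed.
Exception (e) fails — discharge is not routed to a licensed treatment works.

No — exception (a) applies; Anika's laundry is not required to obtain a discharge permit.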